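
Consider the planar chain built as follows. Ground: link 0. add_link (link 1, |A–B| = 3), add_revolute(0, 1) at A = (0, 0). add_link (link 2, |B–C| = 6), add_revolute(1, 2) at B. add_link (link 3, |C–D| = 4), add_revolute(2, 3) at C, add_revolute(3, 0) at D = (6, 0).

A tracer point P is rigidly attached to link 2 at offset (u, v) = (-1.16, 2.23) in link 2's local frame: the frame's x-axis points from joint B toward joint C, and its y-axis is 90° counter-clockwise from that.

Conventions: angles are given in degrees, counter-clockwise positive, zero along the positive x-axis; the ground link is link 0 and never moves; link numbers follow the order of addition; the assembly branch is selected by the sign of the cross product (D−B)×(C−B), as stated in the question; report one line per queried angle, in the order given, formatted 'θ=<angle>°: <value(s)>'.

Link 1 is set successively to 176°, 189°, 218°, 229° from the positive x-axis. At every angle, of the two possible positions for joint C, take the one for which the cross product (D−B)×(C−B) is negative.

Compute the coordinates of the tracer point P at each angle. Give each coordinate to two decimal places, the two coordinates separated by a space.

A=(0,0), D=(6.00,0)
θ=176°: B = A + 3.00·(cos176°, sin176°) = (-2.9927, 0.2093)
θ=176°: |BD| = 8.9951
θ=176°: circle(B,6.00) ∩ circle(D,4.00): a=5.6093, h=2.1298
θ=176°:   candidates: C₊=(2.6646,2.2080) cross=19.158; C₋=(2.5655,-2.0504) cross=-19.158
θ=176°:   branch - wants cross < 0 → take C=(2.5655,-2.0504) (cross=-19.158)
θ=176°: ex = (C−B)/|BC| = (0.9264,-0.3766); ey = (0.3766,0.9264)
θ=176°: P = B + -1.16·ex + 2.23·ey = (-3.2274,2.7119)
θ=189°: B = A + 3.00·(cos189°, sin189°) = (-2.9631, -0.4693)
θ=189°: |BD| = 8.9753
θ=189°: circle(B,6.00) ∩ circle(D,4.00): a=5.6018, h=2.1493
θ=189°:   candidates: C₊=(2.5187,1.9700) cross=19.291; C₋=(2.7435,-2.3227) cross=-19.291
θ=189°:   branch - wants cross < 0 → take C=(2.7435,-2.3227) (cross=-19.291)
θ=189°: ex = (C−B)/|BC| = (0.9511,-0.3089); ey = (0.3089,0.9511)
θ=189°: P = B + -1.16·ex + 2.23·ey = (-3.3775,2.0100)
θ=218°: B = A + 3.00·(cos218°, sin218°) = (-2.3640, -1.8470)
θ=218°: |BD| = 8.5655
θ=218°: circle(B,6.00) ∩ circle(D,4.00): a=5.4502, h=2.5090
θ=218°:   candidates: C₊=(2.4170,1.7782) cross=21.491; C₋=(3.4990,-3.1217) cross=-21.491
θ=218°:   branch - wants cross < 0 → take C=(3.4990,-3.1217) (cross=-21.491)
θ=218°: ex = (C−B)/|BC| = (0.9772,-0.2125); ey = (0.2125,0.9772)
θ=218°: P = B + -1.16·ex + 2.23·ey = (-3.0238,0.5786)
θ=229°: B = A + 3.00·(cos229°, sin229°) = (-1.9682, -2.2641)
θ=229°: |BD| = 8.2836
θ=229°: circle(B,6.00) ∩ circle(D,4.00): a=5.3490, h=2.7181
θ=229°:   candidates: C₊=(2.4342,1.8125) cross=22.516; C₋=(3.9201,-3.4167) cross=-22.516
θ=229°:   branch - wants cross < 0 → take C=(3.9201,-3.4167) (cross=-22.516)
θ=229°: ex = (C−B)/|BC| = (0.9814,-0.1921); ey = (0.1921,0.9814)
θ=229°: P = B + -1.16·ex + 2.23·ey = (-2.6782,0.1472)

θ=176°: -3.23 2.71
θ=189°: -3.38 2.01
θ=218°: -3.02 0.58
θ=229°: -2.68 0.15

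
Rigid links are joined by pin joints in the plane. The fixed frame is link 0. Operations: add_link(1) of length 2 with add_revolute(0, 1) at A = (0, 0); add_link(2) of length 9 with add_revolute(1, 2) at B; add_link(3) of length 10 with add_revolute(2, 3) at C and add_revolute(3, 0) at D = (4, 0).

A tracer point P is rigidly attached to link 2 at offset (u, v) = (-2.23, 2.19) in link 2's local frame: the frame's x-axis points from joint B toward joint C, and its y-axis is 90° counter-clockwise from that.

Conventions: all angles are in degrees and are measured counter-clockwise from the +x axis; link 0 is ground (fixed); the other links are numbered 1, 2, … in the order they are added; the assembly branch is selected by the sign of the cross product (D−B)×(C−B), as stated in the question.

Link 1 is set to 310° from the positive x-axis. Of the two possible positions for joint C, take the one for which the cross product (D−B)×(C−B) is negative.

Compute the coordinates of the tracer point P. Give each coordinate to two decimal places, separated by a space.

A=(0,0), D=(4.00,0)
B = A + 2.00·(cos310°, sin310°) = (1.2856, -1.5321)
|BD| = 3.1170
circle(B,9.00) ∩ circle(D,10.00): a=-1.4894, h=8.8759
  candidates: C₊=(-4.3743,5.4655) cross=27.666; C₋=(4.3514,-9.9938) cross=-27.666
  branch - wants cross < 0 → take C=(4.3514,-9.9938) (cross=-27.666)
ex = (C−B)/|BC| = (0.3406,-0.9402); ey = (0.9402,0.3406)
P = B + -2.23·ex + 2.19·ey = (2.5850,1.3105)

2.58 1.31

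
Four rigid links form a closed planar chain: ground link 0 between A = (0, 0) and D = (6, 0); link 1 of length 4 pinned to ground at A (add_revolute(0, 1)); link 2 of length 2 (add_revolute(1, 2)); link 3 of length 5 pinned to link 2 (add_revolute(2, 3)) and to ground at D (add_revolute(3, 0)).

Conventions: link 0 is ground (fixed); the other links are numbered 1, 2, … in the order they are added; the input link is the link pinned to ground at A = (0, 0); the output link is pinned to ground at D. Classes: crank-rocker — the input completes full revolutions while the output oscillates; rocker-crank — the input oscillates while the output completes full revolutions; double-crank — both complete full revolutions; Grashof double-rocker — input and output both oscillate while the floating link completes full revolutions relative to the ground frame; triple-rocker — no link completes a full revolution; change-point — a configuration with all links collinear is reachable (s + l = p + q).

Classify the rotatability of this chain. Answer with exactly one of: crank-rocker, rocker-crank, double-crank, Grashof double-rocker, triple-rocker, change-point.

lengths: ground=6, input=4, coupler=2, output=5
sorted: s=2 (shortest), l=6 (longest), p+q=9
s + l = 8 vs p + q = 9
s + l < p + q (Grashof) with shortest = coupler link → Grashof double-rocker

Grashof double-rocker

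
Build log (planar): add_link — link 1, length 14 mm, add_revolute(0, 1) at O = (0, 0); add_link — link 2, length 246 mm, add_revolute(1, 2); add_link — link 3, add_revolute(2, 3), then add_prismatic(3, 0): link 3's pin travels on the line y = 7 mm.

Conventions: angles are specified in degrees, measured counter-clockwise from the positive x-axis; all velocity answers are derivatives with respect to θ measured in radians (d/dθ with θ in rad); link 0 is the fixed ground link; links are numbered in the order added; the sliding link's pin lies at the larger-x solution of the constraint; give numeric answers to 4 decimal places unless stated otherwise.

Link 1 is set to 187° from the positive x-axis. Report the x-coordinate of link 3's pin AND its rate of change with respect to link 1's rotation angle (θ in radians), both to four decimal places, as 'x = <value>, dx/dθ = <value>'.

geometry: r = 14 mm, L = 246 mm, e = 7 mm
crank pin P = (r cos θ, r sin θ) = (-13.895646, -1.706171)
h = r sin θ − e = -1.706171 − 7 = -8.706171
x = r cos θ + √(L² − h²) = -13.895646 + 245.845892 = 231.950246
dx/dθ = −r sin θ − h·r cos θ/√(L² − h²) (θ in radians; h = -8.706171) = 1.214083

x = 231.9502, dx/dθ = 1.2141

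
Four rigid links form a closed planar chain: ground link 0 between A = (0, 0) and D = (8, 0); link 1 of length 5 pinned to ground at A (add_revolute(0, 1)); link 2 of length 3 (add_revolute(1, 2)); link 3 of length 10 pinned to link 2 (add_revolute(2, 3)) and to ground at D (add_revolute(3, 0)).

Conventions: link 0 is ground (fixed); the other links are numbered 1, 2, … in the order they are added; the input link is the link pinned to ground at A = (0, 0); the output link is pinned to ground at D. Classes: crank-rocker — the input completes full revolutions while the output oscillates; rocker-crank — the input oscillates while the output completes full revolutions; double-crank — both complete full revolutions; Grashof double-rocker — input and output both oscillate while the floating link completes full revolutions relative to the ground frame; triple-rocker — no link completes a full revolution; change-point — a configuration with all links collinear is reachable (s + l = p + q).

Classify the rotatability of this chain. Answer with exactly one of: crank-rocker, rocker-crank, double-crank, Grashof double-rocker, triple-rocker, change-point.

lengths: ground=8, input=5, coupler=3, output=10
sorted: s=3 (shortest), l=10 (longest), p+q=13
s + l = 13 vs p + q = 13
s + l = p + q → change-point (collinear configuration reachable)

change-point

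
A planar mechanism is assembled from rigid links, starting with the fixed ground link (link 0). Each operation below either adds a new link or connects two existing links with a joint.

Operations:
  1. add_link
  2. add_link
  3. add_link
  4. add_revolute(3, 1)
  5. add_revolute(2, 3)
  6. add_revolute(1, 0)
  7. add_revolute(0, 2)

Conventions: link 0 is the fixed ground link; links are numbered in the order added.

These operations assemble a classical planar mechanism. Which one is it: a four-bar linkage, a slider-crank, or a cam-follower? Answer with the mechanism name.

links: 4 (incl. ground); joints: 4 revolute, 0 prismatic, 0 higher (cam) pair, forming one closed loop
4 links in a single 4R loop → four-bar linkage

four-bar linkage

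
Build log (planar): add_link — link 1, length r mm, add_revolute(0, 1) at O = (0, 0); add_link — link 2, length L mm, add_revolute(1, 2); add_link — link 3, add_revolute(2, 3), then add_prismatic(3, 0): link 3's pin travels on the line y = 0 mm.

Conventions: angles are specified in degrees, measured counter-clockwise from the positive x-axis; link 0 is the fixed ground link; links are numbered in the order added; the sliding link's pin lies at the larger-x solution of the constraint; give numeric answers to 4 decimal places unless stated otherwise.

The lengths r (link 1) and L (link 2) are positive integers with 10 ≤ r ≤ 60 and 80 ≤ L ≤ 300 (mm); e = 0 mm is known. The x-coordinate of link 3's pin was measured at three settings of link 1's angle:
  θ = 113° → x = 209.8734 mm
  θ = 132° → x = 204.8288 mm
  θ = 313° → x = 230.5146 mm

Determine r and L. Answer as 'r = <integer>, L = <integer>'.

constraint per measurement: (x − r cos θ)² + (r sin θ − e)² = L²
subtracting the θ₁ and θ₂ equations cancels the r² and L² terms:
r = (x₁² − x₂²) / (2[(x₁cos θ₁ + e sin θ₁) − (x₂cos θ₂ + e sin θ₂)]) = 18.9999 → r = 19
L² = (x₁ − r cos θ₁)² + (r sin θ₁ − e)² = 47523.9987 → L = 218.0000 → L = 218
check at θ₃=313°: x = 230.5146 (printed 230.5146) ✓

r = 19, L = 218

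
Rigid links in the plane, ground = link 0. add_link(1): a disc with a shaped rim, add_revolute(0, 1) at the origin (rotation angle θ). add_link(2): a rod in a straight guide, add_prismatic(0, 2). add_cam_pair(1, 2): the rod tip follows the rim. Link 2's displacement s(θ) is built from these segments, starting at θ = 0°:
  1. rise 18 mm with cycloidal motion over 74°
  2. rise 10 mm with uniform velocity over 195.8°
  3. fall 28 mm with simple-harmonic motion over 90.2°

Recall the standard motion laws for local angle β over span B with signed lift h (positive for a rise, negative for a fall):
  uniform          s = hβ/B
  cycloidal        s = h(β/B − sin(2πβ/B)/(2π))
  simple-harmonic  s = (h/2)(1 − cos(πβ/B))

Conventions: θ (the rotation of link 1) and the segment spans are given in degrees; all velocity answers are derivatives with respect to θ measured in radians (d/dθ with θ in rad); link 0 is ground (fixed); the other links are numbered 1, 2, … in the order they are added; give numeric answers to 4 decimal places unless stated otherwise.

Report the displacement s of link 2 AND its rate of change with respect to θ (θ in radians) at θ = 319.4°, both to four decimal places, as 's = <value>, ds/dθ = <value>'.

segment 1 (0° to 74°, cycloidal, h = 18) is passed completely: s = 0.0000 + (18) = 18.0000
segment 2 (74° to 269.8°, uniform, h = 10) is passed completely: s = 18.0000 + (10) = 28.0000
θ = 319.4° falls in segment 3 (269.8° to 360°, simple-harmonic, h = -28): β = 319.4 − 269.8 = 49.6°, B = 90.2°; Δs = -28/2·(1 − cos(π·0.5499)) = -16.1853; s = 28.0000 − 16.1853 = 11.8147
velocity in seg [269.8°–360°] (simple-harmonic), θ in radians: β = 49.6° = 0.8657 rad, B = 90.2° = 1.5743 rad; ds/dθ = (πh/(2B)) sin(πβ/B) = (π·(-28)/(2·1.5743)) sin(π·0.5499) = -27.595474 mm/rad

s = 11.8147, ds/dθ = -27.5955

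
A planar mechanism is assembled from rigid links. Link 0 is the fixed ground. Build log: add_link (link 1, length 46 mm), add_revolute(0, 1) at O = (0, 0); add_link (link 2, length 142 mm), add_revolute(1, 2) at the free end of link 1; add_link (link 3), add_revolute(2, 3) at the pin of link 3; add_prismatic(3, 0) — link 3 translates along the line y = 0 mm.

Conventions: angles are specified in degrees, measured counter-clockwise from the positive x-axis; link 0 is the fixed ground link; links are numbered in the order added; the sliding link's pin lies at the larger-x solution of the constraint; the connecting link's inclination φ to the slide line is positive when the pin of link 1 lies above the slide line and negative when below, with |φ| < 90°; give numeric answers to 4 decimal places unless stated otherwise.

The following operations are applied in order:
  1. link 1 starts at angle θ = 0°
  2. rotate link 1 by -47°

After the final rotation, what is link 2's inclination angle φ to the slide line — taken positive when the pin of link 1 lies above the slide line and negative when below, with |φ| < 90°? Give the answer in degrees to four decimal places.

geometry: r = 46 mm, L = 142 mm, e = 0 mm; θ starts at 0°
rotate link 1 by -47°: θ ← 0° -47° = -47°
h = r sin θ − e = -33.642270 − 0 = -33.642270
sin φ = h / L = -33.642270 / 142 = -0.23691740
φ = arcsin(-0.23691740) = -13.704674°

-13.7047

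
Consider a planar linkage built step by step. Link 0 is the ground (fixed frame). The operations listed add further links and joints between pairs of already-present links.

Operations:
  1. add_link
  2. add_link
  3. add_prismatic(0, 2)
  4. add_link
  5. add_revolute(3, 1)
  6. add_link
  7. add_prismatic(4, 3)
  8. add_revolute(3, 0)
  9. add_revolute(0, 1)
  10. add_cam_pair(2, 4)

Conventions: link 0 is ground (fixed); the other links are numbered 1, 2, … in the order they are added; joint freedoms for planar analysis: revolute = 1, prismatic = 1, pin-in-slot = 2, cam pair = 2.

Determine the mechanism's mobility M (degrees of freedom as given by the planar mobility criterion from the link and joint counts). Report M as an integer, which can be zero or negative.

(L,J1,J2)=(1,0,0); link0 fixed
link1: (2,0,0)
link2: (3,0,0)
P 0-2 [J1]: (3,1,0)
link3: (4,1,0)
R 3-1 [J1]: (4,2,0)
link4: (5,2,0)
P 4-3 [J1]: (5,3,0)
R 3-0 [J1]: (5,4,0)
R 0-1 [J1]: (5,5,0)
C 2-4 [J2]: (5,5,1)
Grübler: 3·4 − 2·5 − 1 = 1

M = 1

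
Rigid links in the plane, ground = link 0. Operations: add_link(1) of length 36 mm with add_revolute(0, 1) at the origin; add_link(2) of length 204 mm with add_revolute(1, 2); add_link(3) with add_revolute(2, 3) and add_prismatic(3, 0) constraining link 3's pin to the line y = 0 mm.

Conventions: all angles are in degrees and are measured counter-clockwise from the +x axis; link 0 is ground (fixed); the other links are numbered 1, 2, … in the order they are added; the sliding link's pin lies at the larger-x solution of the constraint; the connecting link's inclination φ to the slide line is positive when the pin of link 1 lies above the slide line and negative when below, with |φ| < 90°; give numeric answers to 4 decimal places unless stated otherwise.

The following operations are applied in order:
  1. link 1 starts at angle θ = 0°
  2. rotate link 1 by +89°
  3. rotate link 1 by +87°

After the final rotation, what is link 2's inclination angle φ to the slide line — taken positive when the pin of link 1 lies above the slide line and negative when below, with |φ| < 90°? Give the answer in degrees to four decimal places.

geometry: r = 36 mm, L = 204 mm, e = 0 mm; θ starts at 0°
rotate link 1 by +89°: θ ← 0° +89° = 89°
rotate link 1 by +87°: θ ← 89° +87° = 176°
h = r sin θ − e = 2.511233 − 0 = 2.511233
sin φ = h / L = 2.511233 / 204 = 0.01230997
φ = arcsin(0.01230997) = 0.705327°

0.7053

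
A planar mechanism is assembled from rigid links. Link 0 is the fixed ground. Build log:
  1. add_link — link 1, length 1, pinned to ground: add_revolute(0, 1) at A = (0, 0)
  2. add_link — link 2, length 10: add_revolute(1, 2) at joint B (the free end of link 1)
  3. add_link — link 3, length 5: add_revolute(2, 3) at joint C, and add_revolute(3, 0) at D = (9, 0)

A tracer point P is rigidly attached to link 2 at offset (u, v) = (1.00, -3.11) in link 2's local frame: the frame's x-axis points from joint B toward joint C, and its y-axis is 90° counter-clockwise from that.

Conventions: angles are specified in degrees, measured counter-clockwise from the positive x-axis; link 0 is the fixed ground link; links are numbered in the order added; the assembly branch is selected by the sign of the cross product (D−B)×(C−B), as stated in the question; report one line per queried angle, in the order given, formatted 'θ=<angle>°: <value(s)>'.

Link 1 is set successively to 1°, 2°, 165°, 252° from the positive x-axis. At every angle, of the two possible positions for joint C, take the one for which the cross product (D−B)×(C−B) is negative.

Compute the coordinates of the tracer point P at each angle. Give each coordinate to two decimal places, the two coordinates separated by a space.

A=(0,0), D=(9.00,0)
θ=1°: B = A + 1.00·(cos1°, sin1°) = (0.9998, 0.0175)
θ=1°: |BD| = 8.0002
θ=1°: circle(B,10.00) ∩ circle(D,5.00): a=8.6875, h=4.9525
θ=1°:   candidates: C₊=(9.6981,4.9510) cross=39.621; C₋=(9.6765,-4.9540) cross=-39.621
θ=1°:   branch - wants cross < 0 → take C=(9.6765,-4.9540) (cross=-39.621)
θ=1°: ex = (C−B)/|BC| = (0.8677,-0.4971); ey = (0.4971,0.8677)
θ=1°: P = B + 1.00·ex + -3.11·ey = (0.3214,-3.1781)
θ=2°: B = A + 1.00·(cos2°, sin2°) = (0.9994, 0.0349)
θ=2°: |BD| = 8.0007
θ=2°: circle(B,10.00) ∩ circle(D,5.00): a=8.6874, h=4.9526
θ=2°:   candidates: C₊=(9.7084,4.9496) cross=39.624; C₋=(9.6651,-4.9556) cross=-39.624
θ=2°:   branch - wants cross < 0 → take C=(9.6651,-4.9556) (cross=-39.624)
θ=2°: ex = (C−B)/|BC| = (0.8666,-0.4990); ey = (0.4990,0.8666)
θ=2°: P = B + 1.00·ex + -3.11·ey = (0.3139,-3.1592)
θ=165°: B = A + 1.00·(cos165°, sin165°) = (-0.9659, 0.2588)
θ=165°: |BD| = 9.9693
θ=165°: circle(B,10.00) ∩ circle(D,5.00): a=8.7462, h=4.8481
θ=165°:   candidates: C₊=(7.9032,4.8782) cross=48.332; C₋=(7.6515,-4.8147) cross=-48.332
θ=165°:   branch - wants cross < 0 → take C=(7.6515,-4.8147) (cross=-48.332)
θ=165°: ex = (C−B)/|BC| = (0.8617,-0.5074); ey = (0.5074,0.8617)
θ=165°: P = B + 1.00·ex + -3.11·ey = (-1.6821,-2.9285)
θ=252°: B = A + 1.00·(cos252°, sin252°) = (-0.3090, -0.9511)
θ=252°: |BD| = 9.3575
θ=252°: circle(B,10.00) ∩ circle(D,5.00): a=8.6862, h=4.9547
θ=252°:   candidates: C₊=(7.8287,4.8609) cross=46.364; C₋=(8.8358,-4.9973) cross=-46.364
θ=252°:   branch - wants cross < 0 → take C=(8.8358,-4.9973) (cross=-46.364)
θ=252°: ex = (C−B)/|BC| = (0.9145,-0.4046); ey = (0.4046,0.9145)
θ=252°: P = B + 1.00·ex + -3.11·ey = (-0.6529,-4.1997)

θ=1°: 0.32 -3.18
θ=2°: 0.31 -3.16
θ=165°: -1.68 -2.93
θ=252°: -0.65 -4.20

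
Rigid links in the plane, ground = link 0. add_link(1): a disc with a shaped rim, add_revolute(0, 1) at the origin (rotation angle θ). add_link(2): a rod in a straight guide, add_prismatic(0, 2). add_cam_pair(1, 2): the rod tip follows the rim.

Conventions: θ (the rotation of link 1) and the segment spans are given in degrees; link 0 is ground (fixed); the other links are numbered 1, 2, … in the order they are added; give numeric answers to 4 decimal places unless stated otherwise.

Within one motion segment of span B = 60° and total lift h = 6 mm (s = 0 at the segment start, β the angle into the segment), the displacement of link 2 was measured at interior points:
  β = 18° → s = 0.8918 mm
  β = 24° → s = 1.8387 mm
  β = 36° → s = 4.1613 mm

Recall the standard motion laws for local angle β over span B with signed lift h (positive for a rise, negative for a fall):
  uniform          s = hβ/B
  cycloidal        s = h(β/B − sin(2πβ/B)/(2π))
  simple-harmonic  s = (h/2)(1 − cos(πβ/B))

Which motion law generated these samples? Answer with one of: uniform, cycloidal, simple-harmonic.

candidates at β/B = r: uniform s = h·r (linear in β); cycloidal s = h·(r − sin(2πr)/(2π)); simple-harmonic s = (h/2)(1 − cos(πr))
β=18°: printed 0.8918 | uniform 1.8000, cycloidal 0.8918, simple-harmonic 1.2366
β=24°: printed 1.8387 | uniform 2.4000, cycloidal 1.8387, simple-harmonic 2.0729
β=36°: printed 4.1613 | uniform 3.6000, cycloidal 4.1613, simple-harmonic 3.9271
only one law matches every sample → cycloidal

cycloidal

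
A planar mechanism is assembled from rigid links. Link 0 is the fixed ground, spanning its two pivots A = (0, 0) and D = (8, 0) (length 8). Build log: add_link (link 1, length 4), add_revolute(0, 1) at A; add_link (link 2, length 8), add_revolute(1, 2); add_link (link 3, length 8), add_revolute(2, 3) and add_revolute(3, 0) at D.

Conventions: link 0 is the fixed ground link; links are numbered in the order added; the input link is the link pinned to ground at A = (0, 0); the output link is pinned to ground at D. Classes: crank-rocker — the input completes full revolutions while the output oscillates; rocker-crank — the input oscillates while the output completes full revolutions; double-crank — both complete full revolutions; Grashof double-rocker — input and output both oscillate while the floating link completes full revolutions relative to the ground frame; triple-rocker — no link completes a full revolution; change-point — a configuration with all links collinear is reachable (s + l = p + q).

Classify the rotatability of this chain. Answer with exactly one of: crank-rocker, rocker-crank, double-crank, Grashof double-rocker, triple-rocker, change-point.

lengths: ground=8, input=4, coupler=8, output=8
sorted: s=4 (shortest), l=8 (longest), p+q=16
s + l = 12 vs p + q = 16
s + l < p + q (Grashof) with shortest = input link → crank-rocker

crank-rocker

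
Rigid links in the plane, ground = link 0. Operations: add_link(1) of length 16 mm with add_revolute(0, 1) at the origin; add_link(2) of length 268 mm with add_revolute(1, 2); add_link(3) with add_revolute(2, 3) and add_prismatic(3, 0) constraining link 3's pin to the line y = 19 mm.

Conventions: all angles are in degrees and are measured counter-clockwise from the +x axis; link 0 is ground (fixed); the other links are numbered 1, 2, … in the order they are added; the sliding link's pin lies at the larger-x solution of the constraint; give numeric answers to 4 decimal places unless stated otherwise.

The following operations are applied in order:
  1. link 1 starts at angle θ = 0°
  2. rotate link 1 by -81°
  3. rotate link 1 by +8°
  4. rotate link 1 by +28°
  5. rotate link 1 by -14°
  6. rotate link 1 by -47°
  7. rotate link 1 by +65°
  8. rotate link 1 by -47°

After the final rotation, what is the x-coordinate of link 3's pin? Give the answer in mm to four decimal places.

geometry: r = 16 mm, L = 268 mm, e = 19 mm; θ starts at 0°
rotate link 1 by -81°: θ ← 0° -81° = -81°
rotate link 1 by +8°: θ ← -81° +8° = -73°
rotate link 1 by +28°: θ ← -73° +28° = -45°
rotate link 1 by -14°: θ ← -45° -14° = -59°
rotate link 1 by -47°: θ ← -59° -47° = -106°
rotate link 1 by +65°: θ ← -106° +65° = -41°
rotate link 1 by -47°: θ ← -41° -47° = -88°
crank pin P = (r cos θ, r sin θ) = (0.558392, -15.990253)
h = r sin θ − e = -15.990253 − 19 = -34.990253
x = r cos θ + √(L² − h²) = 0.558392 + 265.706007 = 266.264399

266.2644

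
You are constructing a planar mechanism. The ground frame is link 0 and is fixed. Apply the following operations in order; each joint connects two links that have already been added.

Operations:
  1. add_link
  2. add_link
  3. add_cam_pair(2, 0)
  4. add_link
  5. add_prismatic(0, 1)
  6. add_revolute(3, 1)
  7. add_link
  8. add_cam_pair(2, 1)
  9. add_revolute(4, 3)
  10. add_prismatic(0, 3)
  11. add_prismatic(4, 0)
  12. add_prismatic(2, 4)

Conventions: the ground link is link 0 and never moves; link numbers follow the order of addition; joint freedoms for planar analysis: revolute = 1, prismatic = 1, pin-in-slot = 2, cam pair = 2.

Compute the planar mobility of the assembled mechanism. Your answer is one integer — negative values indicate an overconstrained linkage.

ground; <1,0,0>
#1 <2,0,0>
#2 <3,0,0>
C:2↔0 J2 <3,0,1>
#3 <4,0,1>
P:0↔1 J1 <4,1,1>
R:3↔1 J1 <4,2,1>
#4 <5,2,1>
C:2↔1 J2 <5,2,2>
R:4↔3 J1 <5,3,2>
P:0↔3 J1 <5,4,2>
P:4↔0 J1 <5,5,2>
P:2↔4 J1 <5,6,2>
3×4 − 2×6 − 1×2 = -2

M = -2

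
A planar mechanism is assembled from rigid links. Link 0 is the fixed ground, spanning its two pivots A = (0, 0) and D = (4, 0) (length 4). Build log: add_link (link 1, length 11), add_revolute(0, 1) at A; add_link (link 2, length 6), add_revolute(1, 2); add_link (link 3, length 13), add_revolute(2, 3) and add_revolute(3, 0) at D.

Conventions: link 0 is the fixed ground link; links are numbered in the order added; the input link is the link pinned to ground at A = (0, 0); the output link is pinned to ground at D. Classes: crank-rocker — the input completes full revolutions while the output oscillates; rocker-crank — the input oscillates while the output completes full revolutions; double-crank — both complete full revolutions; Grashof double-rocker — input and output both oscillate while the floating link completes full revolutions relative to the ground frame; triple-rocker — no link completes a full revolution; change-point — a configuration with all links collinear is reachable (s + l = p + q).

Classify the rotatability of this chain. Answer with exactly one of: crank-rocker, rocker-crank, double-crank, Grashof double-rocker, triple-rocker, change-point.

lengths: ground=4, input=11, coupler=6, output=13
sorted: s=4 (shortest), l=13 (longest), p+q=17
s + l = 17 vs p + q = 17
s + l = p + q → change-point (collinear configuration reachable)

change-point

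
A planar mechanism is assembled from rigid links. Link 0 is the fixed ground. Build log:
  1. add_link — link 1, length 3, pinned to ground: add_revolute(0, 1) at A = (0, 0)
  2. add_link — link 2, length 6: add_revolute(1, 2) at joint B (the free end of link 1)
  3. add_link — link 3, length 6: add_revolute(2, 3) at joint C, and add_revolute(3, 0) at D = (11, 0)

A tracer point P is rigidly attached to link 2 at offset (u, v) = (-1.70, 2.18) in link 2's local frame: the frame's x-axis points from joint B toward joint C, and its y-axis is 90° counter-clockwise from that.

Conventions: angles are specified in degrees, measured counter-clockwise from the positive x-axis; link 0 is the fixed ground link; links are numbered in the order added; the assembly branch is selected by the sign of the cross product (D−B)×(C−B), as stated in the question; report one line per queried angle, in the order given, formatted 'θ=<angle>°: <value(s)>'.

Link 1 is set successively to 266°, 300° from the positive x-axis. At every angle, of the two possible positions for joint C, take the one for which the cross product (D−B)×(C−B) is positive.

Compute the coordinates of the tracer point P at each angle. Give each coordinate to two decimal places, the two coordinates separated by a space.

A=(0,0), D=(11.00,0)
θ=266°: B = A + 3.00·(cos266°, sin266°) = (-0.2093, -2.9927)
θ=266°: |BD| = 11.6019
θ=266°: circle(B,6.00) ∩ circle(D,6.00): a=5.8009, h=1.5327
θ=266°:   candidates: C₊=(5.0000,-0.0156) cross=17.782; C₋=(5.7907,-2.9771) cross=-17.782
θ=266°:   branch + wants cross > 0 → take C=(5.0000,-0.0156) (cross=17.782)
θ=266°: ex = (C−B)/|BC| = (0.8682,0.4962); ey = (-0.4962,0.8682)
θ=266°: P = B + -1.70·ex + 2.18·ey = (-2.7669,-1.9435)
θ=300°: B = A + 3.00·(cos300°, sin300°) = (1.5000, -2.5981)
θ=300°: |BD| = 9.8489
θ=300°: circle(B,6.00) ∩ circle(D,6.00): a=4.9244, h=3.4278
θ=300°:   candidates: C₊=(5.3458,2.0074) cross=33.760; C₋=(7.1542,-4.6054) cross=-33.760
θ=300°:   branch + wants cross > 0 → take C=(5.3458,2.0074) (cross=33.760)
θ=300°: ex = (C−B)/|BC| = (0.6410,0.7676); ey = (-0.7676,0.6410)
θ=300°: P = B + -1.70·ex + 2.18·ey = (-1.2629,-2.5057)

θ=266°: -2.77 -1.94
θ=300°: -1.26 -2.51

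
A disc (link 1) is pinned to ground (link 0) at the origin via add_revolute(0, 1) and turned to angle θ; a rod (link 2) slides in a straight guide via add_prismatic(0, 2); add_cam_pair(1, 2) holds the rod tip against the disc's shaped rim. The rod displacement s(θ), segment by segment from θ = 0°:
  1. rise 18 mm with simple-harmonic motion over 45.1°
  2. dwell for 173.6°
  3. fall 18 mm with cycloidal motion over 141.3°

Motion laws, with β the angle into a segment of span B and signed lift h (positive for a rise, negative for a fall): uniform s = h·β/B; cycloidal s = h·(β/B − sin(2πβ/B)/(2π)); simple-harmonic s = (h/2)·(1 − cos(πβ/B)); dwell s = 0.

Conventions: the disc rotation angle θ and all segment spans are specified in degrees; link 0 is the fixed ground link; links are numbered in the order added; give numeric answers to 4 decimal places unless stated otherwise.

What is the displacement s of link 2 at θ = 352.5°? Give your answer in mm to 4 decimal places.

segment 1 (0° to 45.1°, simple-harmonic, h = 18) is passed completely: s = 0.0000 + (18) = 18.0000
segment 2 (45.1° to 218.7°, dwell): s unchanged at 18.0000
θ = 352.5° falls in segment 3 (218.7° to 360°, cycloidal, h = -18): β = 352.5 − 218.7 = 133.8°, B = 141.3°; Δs = -18·(0.9469 − sin(2π·0.9469)/(2π)) = -17.9824; s = 18.0000 − 17.9824 = 0.0176

0.0176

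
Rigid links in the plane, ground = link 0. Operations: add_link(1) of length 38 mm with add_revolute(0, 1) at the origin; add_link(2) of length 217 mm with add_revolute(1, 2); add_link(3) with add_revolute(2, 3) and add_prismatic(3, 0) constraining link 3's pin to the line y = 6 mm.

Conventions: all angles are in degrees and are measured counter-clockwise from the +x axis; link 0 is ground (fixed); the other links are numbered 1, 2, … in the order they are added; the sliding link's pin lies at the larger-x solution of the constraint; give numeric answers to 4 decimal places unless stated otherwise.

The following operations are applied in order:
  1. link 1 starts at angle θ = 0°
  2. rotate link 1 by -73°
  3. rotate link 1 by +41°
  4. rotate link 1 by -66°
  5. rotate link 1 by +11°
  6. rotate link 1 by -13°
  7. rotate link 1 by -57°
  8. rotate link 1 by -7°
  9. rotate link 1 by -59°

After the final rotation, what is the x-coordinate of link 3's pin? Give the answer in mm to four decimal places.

geometry: r = 38 mm, L = 217 mm, e = 6 mm; θ starts at 0°
rotate link 1 by -73°: θ ← 0° -73° = -73°
rotate link 1 by +41°: θ ← -73° +41° = -32°
rotate link 1 by -66°: θ ← -32° -66° = -98°
rotate link 1 by +11°: θ ← -98° +11° = -87°
rotate link 1 by -13°: θ ← -87° -13° = -100°
rotate link 1 by -57°: θ ← -100° -57° = -157°
rotate link 1 by -7°: θ ← -157° -7° = -164°
rotate link 1 by -59°: θ ← -164° -59° = -223°
crank pin P = (r cos θ, r sin θ) = (-27.791441, 25.915938)
h = r sin θ − e = 25.915938 − 6 = 19.915938
x = r cos θ + √(L² − h²) = -27.791441 + 216.084140 = 188.292699

188.2927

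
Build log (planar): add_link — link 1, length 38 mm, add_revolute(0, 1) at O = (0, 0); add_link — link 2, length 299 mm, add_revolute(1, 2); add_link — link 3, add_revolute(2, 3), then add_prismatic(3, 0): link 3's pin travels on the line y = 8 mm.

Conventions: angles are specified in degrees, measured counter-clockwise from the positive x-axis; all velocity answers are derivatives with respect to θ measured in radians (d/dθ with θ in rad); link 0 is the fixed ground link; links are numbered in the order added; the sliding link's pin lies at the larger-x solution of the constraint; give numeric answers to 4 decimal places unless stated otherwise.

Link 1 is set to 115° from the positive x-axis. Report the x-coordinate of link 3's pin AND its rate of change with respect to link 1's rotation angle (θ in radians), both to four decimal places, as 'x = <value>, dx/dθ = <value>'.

geometry: r = 38 mm, L = 299 mm, e = 8 mm
crank pin P = (r cos θ, r sin θ) = (-16.059494, 34.439696)
h = r sin θ − e = 34.439696 − 8 = 26.439696
x = r cos θ + √(L² − h²) = -16.059494 + 297.828713 = 281.769219
dx/dθ = −r sin θ − h·r cos θ/√(L² − h²) (θ in radians; h = 26.439696) = -33.014017

x = 281.7692, dx/dθ = -33.0140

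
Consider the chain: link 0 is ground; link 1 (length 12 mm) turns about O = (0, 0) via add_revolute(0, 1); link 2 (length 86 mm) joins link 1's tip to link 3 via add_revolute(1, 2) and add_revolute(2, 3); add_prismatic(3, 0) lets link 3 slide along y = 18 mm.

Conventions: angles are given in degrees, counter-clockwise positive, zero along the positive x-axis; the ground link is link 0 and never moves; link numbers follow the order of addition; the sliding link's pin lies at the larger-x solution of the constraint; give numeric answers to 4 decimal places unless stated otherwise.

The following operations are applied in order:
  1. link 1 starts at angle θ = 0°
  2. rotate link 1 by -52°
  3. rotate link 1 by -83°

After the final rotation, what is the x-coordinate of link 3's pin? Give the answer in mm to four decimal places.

geometry: r = 12 mm, L = 86 mm, e = 18 mm; θ starts at 0°
rotate link 1 by -52°: θ ← 0° -52° = -52°
rotate link 1 by -83°: θ ← -52° -83° = -135°
crank pin P = (r cos θ, r sin θ) = (-8.485281, -8.485281)
h = r sin θ − e = -8.485281 − 18 = -26.485281
x = r cos θ + √(L² − h²) = -8.485281 + 81.820107 = 73.334825

73.3348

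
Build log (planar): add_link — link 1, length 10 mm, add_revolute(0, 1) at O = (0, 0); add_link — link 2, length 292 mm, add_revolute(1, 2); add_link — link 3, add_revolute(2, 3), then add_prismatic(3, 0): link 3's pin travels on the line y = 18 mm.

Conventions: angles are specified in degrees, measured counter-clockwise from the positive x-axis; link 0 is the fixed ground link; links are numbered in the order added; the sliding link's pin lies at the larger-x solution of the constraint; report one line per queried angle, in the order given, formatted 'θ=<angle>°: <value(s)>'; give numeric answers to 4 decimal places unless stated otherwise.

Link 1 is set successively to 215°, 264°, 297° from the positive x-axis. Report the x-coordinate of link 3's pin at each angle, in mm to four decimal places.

geometry: r = 10 mm, L = 292 mm, e = 18 mm
θ=215°: crank pin P = (r cos θ, r sin θ) = (-8.191520, -5.735764)
θ=215°: h = r sin θ − e = -5.735764 − 18 = -23.735764
θ=215°: x = r cos θ + √(L² − h²) = -8.191520 + 291.033698 = 282.842178
θ=264°: crank pin P = (r cos θ, r sin θ) = (-1.045285, -9.945219)
θ=264°: h = r sin θ − e = -9.945219 − 18 = -27.945219
θ=264°: x = r cos θ + √(L² − h²) = -1.045285 + 290.659706 = 289.614421
θ=297°: crank pin P = (r cos θ, r sin θ) = (4.539905, -8.910065)
θ=297°: h = r sin θ − e = -8.910065 − 18 = -26.910065
θ=297°: x = r cos θ + √(L² − h²) = 4.539905 + 290.757370 = 295.297275

θ=215°: 282.8422
θ=264°: 289.6144
θ=297°: 295.2973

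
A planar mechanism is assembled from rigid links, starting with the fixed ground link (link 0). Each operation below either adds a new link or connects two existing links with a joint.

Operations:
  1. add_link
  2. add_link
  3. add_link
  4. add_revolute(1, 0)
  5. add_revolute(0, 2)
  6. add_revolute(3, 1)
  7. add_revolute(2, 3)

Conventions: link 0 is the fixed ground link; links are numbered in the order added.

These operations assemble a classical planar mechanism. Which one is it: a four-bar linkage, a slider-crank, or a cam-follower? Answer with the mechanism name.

links: 4 (incl. ground); joints: 4 revolute, 0 prismatic, 0 higher (cam) pair, forming one closed loop
4 links in a single 4R loop → four-bar linkage

four-bar linkage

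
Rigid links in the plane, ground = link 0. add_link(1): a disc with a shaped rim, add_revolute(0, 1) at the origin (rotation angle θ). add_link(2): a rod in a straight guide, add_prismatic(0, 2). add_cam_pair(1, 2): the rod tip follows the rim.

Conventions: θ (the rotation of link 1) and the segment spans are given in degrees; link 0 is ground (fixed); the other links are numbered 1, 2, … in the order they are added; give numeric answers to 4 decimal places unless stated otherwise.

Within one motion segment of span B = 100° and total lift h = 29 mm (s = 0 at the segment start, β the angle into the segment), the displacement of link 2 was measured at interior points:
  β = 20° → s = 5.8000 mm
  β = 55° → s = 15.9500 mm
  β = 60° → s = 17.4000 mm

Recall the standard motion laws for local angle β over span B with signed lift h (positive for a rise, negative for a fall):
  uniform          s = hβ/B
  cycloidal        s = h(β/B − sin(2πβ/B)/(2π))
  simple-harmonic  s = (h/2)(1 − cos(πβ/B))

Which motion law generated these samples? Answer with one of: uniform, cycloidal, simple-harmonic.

candidates at β/B = r: uniform s = h·r (linear in β); cycloidal s = h·(r − sin(2πr)/(2π)); simple-harmonic s = (h/2)(1 − cos(πr))
β=20°: printed 5.8000 | uniform 5.8000, cycloidal 1.4104, simple-harmonic 2.7693
β=55°: printed 15.9500 | uniform 15.9500, cycloidal 17.3763, simple-harmonic 16.7683
β=60°: printed 17.4000 | uniform 17.4000, cycloidal 20.1129, simple-harmonic 18.9807
only one law matches every sample → uniform

uniform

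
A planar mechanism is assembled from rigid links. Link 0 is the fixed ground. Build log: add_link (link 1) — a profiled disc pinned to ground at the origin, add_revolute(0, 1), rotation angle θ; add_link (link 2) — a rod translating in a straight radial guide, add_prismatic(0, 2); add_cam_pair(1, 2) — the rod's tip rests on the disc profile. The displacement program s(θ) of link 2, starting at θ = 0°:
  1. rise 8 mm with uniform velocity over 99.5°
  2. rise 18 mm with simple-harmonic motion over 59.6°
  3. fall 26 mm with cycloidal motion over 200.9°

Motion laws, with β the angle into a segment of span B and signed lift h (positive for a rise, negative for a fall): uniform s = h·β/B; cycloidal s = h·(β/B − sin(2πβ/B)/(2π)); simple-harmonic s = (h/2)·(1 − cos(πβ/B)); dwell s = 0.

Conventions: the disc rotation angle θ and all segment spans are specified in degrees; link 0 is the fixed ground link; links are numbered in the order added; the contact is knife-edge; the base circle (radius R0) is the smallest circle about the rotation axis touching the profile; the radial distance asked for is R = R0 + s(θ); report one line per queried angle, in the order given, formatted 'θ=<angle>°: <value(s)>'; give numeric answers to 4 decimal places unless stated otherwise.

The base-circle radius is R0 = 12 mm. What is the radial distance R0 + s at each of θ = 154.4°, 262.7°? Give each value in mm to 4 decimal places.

seg 1 [0°–99.5°] uniform, h=8: full span → s += 8 → s = 8.0000
seg 2 [99.5°–159.1°] simple-harmonic, h=18: θ=154.4° here. β=54.9, B=59.6. 18/2·(1 − cos(π·0.9211)) = 17.7252 → s = 25.7252
seg 2 [99.5°–159.1°] simple-harmonic, h=18: full span → s += 18 → s = 26.0000
seg 3 [159.1°–360°] cycloidal, h=-26: θ=262.7° here. β=103.6, B=200.9. -26·(0.5157 − sin(2π·0.5157)/(2π)) = -13.8147 → s = 12.1853
θ=154.4°: R = R0 + s = 12 + 25.7252 = 37.7252
θ=262.7°: R = R0 + s = 12 + 12.1853 = 24.1853

θ=154.4°: 37.7252
θ=262.7°: 24.1853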